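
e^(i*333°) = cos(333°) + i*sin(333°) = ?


cos(333°) = 0.8910
sin(333°) = -0.4540

e^(i*333°) = 0.8910 - 0.4540i


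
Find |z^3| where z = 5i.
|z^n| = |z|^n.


|z| = sqrt(0+25) = sqrt(25) = 5
|z^3| = |z|^3 = 5^3 = 125

|z^3| = 125


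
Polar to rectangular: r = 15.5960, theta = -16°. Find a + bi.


a = 15.5960*cos(-16°) = 15.5960*0.96126 = 14.9918
b = 15.5960*sin(-16°) = 15.5960*(-0.275637) = -4.2988

14.9918 - 4.2988i


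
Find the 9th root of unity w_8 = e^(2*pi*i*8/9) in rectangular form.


Angle = 360*8/9 = 320°
a = cos(320°) = 0.7660
b = sin(320°) = -0.6428

0.7660 - 0.6428i


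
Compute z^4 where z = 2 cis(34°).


r^4 = 2^4 = 16
n*theta = 4*34° = 136° = 136° (mod 360)
a = 16*cos(136°) = -11.5094
b = 16*sin(136°) = 11.1145

16 cis(136°) = -11.5094 + 11.1145i


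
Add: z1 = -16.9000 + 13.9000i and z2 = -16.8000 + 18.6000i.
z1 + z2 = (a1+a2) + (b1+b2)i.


Real: -16.9 - 16.8 = -33.7
Imag: 13.9 + 18.6 = 32.5

-33.7000 + 32.5000i


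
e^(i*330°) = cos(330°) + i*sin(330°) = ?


cos(330°) = 0.8660
sin(330°) = -0.5000

e^(i*330°) = 0.8660 - 0.5000i


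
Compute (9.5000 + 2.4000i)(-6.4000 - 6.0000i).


Real = 9.5*(-6.4) - 2.4*(-6) = -60.8 - (-14.4) = -46.4
Imag = 9.5*(-6) - (6.4)*2.4 = -57 - (15.36) = -72.36

-46.4000 - 72.3600i


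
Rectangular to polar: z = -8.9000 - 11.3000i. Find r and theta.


r = sqrt(79.21+127.69) = sqrt(206.9) = 14.3840
theta = atan2(-11.3, -8.9) = -128.2243 degrees

r = 14.3840, theta = -128.2243 degrees


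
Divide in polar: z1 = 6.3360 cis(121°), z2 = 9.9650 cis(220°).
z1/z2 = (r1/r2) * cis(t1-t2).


r = 6.3360 / 9.9650 = 0.6358
theta = 121° - 220° = -99° = 261° (mod 360)

0.6358 cis(261°)


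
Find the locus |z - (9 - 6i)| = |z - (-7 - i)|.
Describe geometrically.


Equal distances means the locus is the perpendicular bisector of z1 and z2.
Midpoint = ((9+(-7))/2, (-6+(-1))/2) = (1.0000, -3.5000)

Perpendicular bisector through (1.0000, -3.5000)


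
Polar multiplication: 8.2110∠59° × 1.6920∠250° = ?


r = 8.2110 * 1.6920 = 13.8930
theta = 59° + 250° = 309° = 309° (mod 360)

13.8930 cis(309°)


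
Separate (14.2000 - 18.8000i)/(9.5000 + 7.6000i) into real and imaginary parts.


Multiply by conjugate: (14.2000 - 18.8000i)(9.5000 - 7.6000i) / (9.5^2 + 7.6^2)
Numerator real = 14.2*9.5 - (18.8)*7.6 = -7.98
Numerator imag = -18.8*9.5 - 14.2*7.6 = -286.52
Denominator = 148.01
Re(z) = -7.98/148.01 = -0.0539
Im(z) = -286.52/148.01 = -1.9358

Re(z) = -0.0539, Im(z) = -1.9358


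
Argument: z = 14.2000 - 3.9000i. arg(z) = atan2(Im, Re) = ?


Re = 14.2, Im = -3.9
arg = atan2(-3.9, 14.2) = -15.3575 degrees

arg(z) = -15.3575 degrees


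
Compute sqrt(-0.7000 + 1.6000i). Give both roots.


|z| = sqrt(0.49+2.56) = 1.7464
sqrt((|z|+a)/2) = sqrt((1.7464+(-0.7))/2) = sqrt(0.5232) = 0.7233
sqrt((|z|-a)/2) = sqrt((1.7464-(-0.7))/2) = sqrt(1.2232) = 1.1060

±(0.7233 + 1.1060i) i.e. 0.7233 + 1.1060i and -0.7233 - 1.1060i


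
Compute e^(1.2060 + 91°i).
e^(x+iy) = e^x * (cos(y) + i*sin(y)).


e^1.2060 = 3.3401
cos(91°) = -0.01745
sin(91°) = 0.99985
Real = 3.3401*(-0.01745) = -0.0583
Imag = 3.3401*0.99985 = 3.3396

-0.0583 + 3.3396i


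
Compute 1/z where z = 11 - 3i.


|z|^2 = 121+9 = 130
1/z = (11 + 3i)/130

1/z = 0.0846 + 0.0231i


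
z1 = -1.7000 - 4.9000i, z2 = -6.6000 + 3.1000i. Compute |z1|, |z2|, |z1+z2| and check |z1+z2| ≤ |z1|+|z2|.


|z1| = sqrt((-1.7)^2 + (-4.9)^2) = sqrt(26.9) = 5.1865
|z2| = sqrt((-6.6)^2 + 3.1^2) = sqrt(53.17) = 7.2918
z1+z2 = -8.3000 - 1.8000i
|z1+z2| = sqrt(72.13) = 8.4929
|z1|+|z2| = 5.1865 + 7.2918 = 12.4783

|z1+z2| = 8.4929 ≤ |z1|+|z2| = 12.4783 (verified)


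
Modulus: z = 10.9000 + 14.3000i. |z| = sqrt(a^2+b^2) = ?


|z| = sqrt(10.9^2 + 14.3^2) = sqrt(118.81 + 204.49) = sqrt(323.3) = 17.9805

|z| = 17.9805


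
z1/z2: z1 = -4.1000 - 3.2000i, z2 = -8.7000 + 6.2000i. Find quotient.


Conjugate of z2 = -8.7000 - 6.2000i
Numerator: (-4.1000 - 3.2000i)(-8.7000 - 6.2000i) = 15.8300 + 53.2600i
Denominator: (-8.7)^2 + 6.2^2 = 114.13
Result = (15.8300 + 53.2600i)/114.13

0.1387 + 0.4667i


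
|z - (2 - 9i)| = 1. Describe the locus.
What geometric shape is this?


|z - z0| = r is a circle with center z0 and radius r.
Center = (2, -9), radius = 1

Circle with center (2, -9) and radius 1


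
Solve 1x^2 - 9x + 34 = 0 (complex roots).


disc = (-9)^2 - 4*1*34 = 81 - 136 = -55
sqrt(|disc|) = sqrt(55) = 7.4162
Real part = 9/(2*1) = 4.5000
Imag part = 7.4162/(2*1) = 3.7081

4.5000 ± 3.7081i


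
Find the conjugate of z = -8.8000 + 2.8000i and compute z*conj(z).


z_bar = -8.8000 - 2.8000i
z*z_bar = (-8.8)^2 + 2.8^2 = 77.44 + 7.84 = 85.28

z_bar = -8.8000 - 2.8000i, z*z_bar = 85.28


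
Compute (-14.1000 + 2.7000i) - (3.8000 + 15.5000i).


Real: -14.1 - 3.8 = -17.9
Imag: 2.7 - 15.5 = -12.8

-17.9000 - 12.8000i


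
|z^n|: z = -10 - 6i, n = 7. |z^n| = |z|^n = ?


|z| = sqrt(100+36) = sqrt(136) = 11.6619
|z^7| = |z|^7 = (sqrt(136))^7 = 136^3 * sqrt(136) = 2515456*sqrt(136)

|z^7| = 2515456*sqrt(136) ≈ 29335005.8592


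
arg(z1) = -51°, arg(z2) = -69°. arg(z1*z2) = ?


arg(z1*z2) = -51° - 69° = -120°
Normalized to (-180°, 180°]: -120°

-120°


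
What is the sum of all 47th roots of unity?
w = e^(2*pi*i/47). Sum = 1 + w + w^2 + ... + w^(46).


The sum of all 47th roots of unity is 0.
Geometric series: (1 - w^47)/(1 - w) = (1-1)/(1-w) = 0 since w^47 = 1, w ≠ 1.
Alternatively: coefficient of z^46 in z^47 - 1 is 0.

0


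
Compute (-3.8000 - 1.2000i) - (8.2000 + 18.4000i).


Real: -3.8 - 8.2 = -12
Imag: -1.2 - 18.4 = -19.6

-12.0000 - 19.6000i


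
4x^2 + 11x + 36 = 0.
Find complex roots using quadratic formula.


disc = 11^2 - 4*4*36 = 121 - 576 = -455
sqrt(|disc|) = sqrt(455) = 21.3307
Real part = -11/(2*4) = -1.3750
Imag part = 21.3307/(2*4) = 2.6663

-1.3750 ± 2.6663i


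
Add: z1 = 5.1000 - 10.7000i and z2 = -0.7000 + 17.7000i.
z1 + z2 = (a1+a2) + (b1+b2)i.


Real: 5.1 - 0.7 = 4.4
Imag: -10.7 + 17.7 = 7

4.4000 + 7.0000i


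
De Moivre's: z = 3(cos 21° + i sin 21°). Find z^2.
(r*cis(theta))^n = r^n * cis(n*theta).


r^2 = 3^2 = 9
n*theta = 2*21° = 42° = 42° (mod 360)
a = 9*cos(42°) = 6.6883
b = 9*sin(42°) = 6.0222

9 cis(42°) = 6.6883 + 6.0222i


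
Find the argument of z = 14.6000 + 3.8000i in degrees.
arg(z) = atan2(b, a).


Re = 14.6, Im = 3.8
arg = atan2(3.8, 14.6) = 14.5889 degrees

arg(z) = 14.5889 degrees


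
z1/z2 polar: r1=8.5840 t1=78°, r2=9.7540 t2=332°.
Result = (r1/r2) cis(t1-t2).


r = 8.5840 / 9.7540 = 0.8800
theta = 78° - 332° = -254° = 106° (mod 360)

0.8800 cis(106°)


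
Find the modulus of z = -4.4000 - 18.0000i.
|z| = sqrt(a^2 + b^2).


|z| = sqrt((-4.4)^2 + (-18)^2) = sqrt(19.36 + 324) = sqrt(343.36) = 18.5300

|z| = 18.5300


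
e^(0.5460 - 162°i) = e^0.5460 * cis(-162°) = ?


e^0.5460 = 1.7263
cos(-162°) = -0.95106
sin(-162°) = -0.30902
Real = 1.7263*(-0.95106) = -1.6418
Imag = 1.7263*(-0.30902) = -0.5335

-1.6418 - 0.5335i


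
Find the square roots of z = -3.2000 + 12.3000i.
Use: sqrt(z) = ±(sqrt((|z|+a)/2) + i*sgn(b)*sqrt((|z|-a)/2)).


|z| = sqrt(10.24+151.29) = 12.7094
sqrt((|z|+a)/2) = sqrt((12.7094+(-3.2))/2) = sqrt(4.7547) = 2.1805
sqrt((|z|-a)/2) = sqrt((12.7094-(-3.2))/2) = sqrt(7.9547) = 2.8204

±(2.1805 + 2.8204i) i.e. 2.1805 + 2.8204i and -2.1805 - 2.8204i


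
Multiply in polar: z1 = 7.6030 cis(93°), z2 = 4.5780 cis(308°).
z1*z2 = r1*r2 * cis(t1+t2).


r = 7.6030 * 4.5780 = 34.8065
theta = 93° + 308° = 401° = 41° (mod 360)

34.8065 cis(41°)


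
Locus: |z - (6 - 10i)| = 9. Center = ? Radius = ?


|z - z0| = r is a circle with center z0 and radius r.
Center = (6, -10), radius = 9

Circle with center (6, -10) and radius 9


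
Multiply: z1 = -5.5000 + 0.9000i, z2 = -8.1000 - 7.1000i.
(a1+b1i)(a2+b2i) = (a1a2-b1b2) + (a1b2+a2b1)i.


Real = -5.5*(-8.1) - 0.9*(-7.1) = 44.55 - (-6.39) = 50.94
Imag = -5.5*(-7.1) - (8.1)*0.9 = 39.05 - (7.29) = 31.76

50.9400 + 31.7600i


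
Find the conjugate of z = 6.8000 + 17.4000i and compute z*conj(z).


z_bar = 6.8000 - 17.4000i
z*z_bar = 6.8^2 + 17.4^2 = 46.24 + 302.76 = 349

z_bar = 6.8000 - 17.4000i, z*z_bar = 349


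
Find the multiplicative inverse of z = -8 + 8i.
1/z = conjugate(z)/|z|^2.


|z|^2 = 64+64 = 128
1/z = (-8 - 8i)/128

1/z = -0.0625 - 0.0625i


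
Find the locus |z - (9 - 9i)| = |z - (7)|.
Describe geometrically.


Equal distances means the locus is the perpendicular bisector of z1 and z2.
Midpoint = ((9+7)/2, (-9+0)/2) = (8.0000, -4.5000)

Perpendicular bisector through (8.0000, -4.5000)


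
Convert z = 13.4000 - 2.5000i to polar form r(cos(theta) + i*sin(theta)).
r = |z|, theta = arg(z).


r = sqrt(179.56+6.25) = sqrt(185.81) = 13.6312
theta = atan2(-2.5, 13.4) = -10.5680 degrees

r = 13.6312, theta = -10.5680 degrees


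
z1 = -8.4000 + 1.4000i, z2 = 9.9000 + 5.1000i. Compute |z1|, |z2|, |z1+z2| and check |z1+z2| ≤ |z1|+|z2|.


|z1| = sqrt((-8.4)^2 + 1.4^2) = sqrt(72.52) = 8.5159
|z2| = sqrt(9.9^2 + 5.1^2) = sqrt(124.02) = 11.1364
z1+z2 = 1.5000 + 6.5000i
|z1+z2| = sqrt(44.5) = 6.6708
|z1|+|z2| = 8.5159 + 11.1364 = 19.6523

|z1+z2| = 6.6708 ≤ |z1|+|z2| = 19.6523 (verified)


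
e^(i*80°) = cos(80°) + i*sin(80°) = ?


cos(80°) = 0.1736
sin(80°) = 0.9848

e^(i*80°) = 0.1736 + 0.9848i


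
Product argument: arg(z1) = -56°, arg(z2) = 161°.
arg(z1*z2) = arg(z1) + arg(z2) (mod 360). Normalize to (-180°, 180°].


arg(z1*z2) = -56° + 161° = 105°
Normalized to (-180°, 180°]: 105°

105°


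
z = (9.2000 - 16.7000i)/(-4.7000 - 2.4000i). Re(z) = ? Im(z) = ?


Multiply by conjugate: (9.2000 - 16.7000i)(-4.7000 + 2.4000i) / ((-4.7)^2 + (-2.4)^2)
Numerator real = 9.2*(-4.7) - (16.7)*(-2.4) = -3.16
Numerator imag = -16.7*(-4.7) - 9.2*(-2.4) = 100.57
Denominator = 27.85
Re(z) = -3.16/27.85 = -0.1135
Im(z) = 100.57/27.85 = 3.6111

Re(z) = -0.1135, Im(z) = 3.6111


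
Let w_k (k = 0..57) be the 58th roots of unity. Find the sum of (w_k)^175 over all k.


The roots are w_k = w^k with w = e^(2*pi*i/58), and (w^k)^175 = (w^175)^k.
So S = 1 + u + u^2 + ... + u^(57) with u = w^175.
175 = 3*58 + 1, so 175 is not a multiple of 58: u = (w^58)^3 * w^1 = w^1 ≠ 1 (w is a primitive 58th root), while u^58 = (w^58)^175 = 1.
Geometric series: S = (1 - u^58)/(1 - u) = (1 - 1)/(1 - u) = 0

S = 0


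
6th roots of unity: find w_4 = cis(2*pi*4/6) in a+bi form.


Angle = 360*4/6 = 240°
a = cos(240°) = -0.5000
b = sin(240°) = -0.8660

-0.5000 - 0.8660i


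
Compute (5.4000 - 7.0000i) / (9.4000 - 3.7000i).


Conjugate of z2 = 9.4000 + 3.7000i
Numerator: (5.4000 - 7.0000i)(9.4000 + 3.7000i) = 76.6600 - 45.8200i
Denominator: 9.4^2 + (-3.7)^2 = 102.05
Result = (76.6600 - 45.8200i)/102.05

0.7512 - 0.4490i


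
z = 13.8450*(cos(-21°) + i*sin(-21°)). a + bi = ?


a = 13.8450*cos(-21°) = 13.8450*0.93358 = 12.9254
b = 13.8450*sin(-21°) = 13.8450*(-0.35837) = -4.9616

12.9254 - 4.9616i


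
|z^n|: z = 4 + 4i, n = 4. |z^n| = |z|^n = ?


|z| = sqrt(16+16) = sqrt(32) = 5.6569
|z^4| = |z|^4 = (sqrt(32))^4 = 32^2 = 1024

|z^4| = 1024


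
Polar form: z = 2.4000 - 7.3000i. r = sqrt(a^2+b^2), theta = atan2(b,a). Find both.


r = sqrt(5.76+53.29) = sqrt(59.05) = 7.6844
theta = atan2(-7.3, 2.4) = -71.8008 degrees

r = 7.6844, theta = -71.8008 degrees


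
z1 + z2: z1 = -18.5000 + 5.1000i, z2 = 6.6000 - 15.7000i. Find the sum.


Real: -18.5 + 6.6 = -11.9
Imag: 5.1 - 15.7 = -10.6

-11.9000 - 10.6000i


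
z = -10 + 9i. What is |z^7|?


|z| = sqrt(100+81) = sqrt(181) = 13.4536
|z^7| = |z|^7 = (sqrt(181))^7 = 181^3 * sqrt(181) = 5929741*sqrt(181)

|z^7| = 5929741*sqrt(181) ≈ 79776506.1105


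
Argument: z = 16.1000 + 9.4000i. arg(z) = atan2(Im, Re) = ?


Re = 16.1, Im = 9.4
arg = atan2(9.4, 16.1) = 30.2786 degrees

arg(z) = 30.2786 degrees


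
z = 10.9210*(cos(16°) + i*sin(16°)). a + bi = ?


a = 10.9210*cos(16°) = 10.9210*0.96126 = 10.4979
b = 10.9210*sin(16°) = 10.9210*0.275637 = 3.0102

10.4979 + 3.0102i


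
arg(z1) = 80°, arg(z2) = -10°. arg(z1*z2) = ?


arg(z1*z2) = 80° - 10° = 70°
Normalized to (-180°, 180°]: 70°

70°


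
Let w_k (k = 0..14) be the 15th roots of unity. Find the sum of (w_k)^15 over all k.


The roots are w_k = w^k with w = e^(2*pi*i/15), and (w^k)^15 = (w^15)^k.
So S = 1 + u + u^2 + ... + u^(14) with u = w^15.
15 = 1*15 + 0, so 15 is a multiple of 15 and u = (w^15)^1 = 1.
Every one of the 15 terms equals 1: S = 15

S = 15


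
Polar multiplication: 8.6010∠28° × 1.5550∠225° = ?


r = 8.6010 * 1.5550 = 13.3746
theta = 28° + 225° = 253° = 253° (mod 360)

13.3746 cis(253°)


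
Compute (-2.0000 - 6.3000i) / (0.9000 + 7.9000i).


Conjugate of z2 = 0.9000 - 7.9000i
Numerator: (-2.0000 - 6.3000i)(0.9000 - 7.9000i) = -51.5700 + 10.1300i
Denominator: 0.9^2 + 7.9^2 = 63.22
Result = (-51.5700 + 10.1300i)/63.22

-0.8157 + 0.1602i


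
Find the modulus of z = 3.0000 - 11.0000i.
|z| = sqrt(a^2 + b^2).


|z| = sqrt(3^2 + (-11)^2) = sqrt(9 + 121) = sqrt(130) = 11.4018

|z| = 11.4018


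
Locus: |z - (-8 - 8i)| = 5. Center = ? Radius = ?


|z - z0| = r is a circle with center z0 and radius r.
Center = (-8, -8), radius = 5

Circle with center (-8, -8) and radius 5


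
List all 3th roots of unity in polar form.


The 3th roots of unity are cis(360k/3°) for k=0..2
Angle step = 360/3 = 120°
Primitive root: cis(120°)
Primitive root = -0.5000 + 0.8660i

3 roots at angles: 0°, 120°, 240°


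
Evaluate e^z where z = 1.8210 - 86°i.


e^1.8210 = 6.1780
cos(-86°) = 0.06976
sin(-86°) = -0.997564
Real = 6.1780*0.06976 = 0.4310
Imag = 6.1780*(-0.997564) = -6.1630

0.4310 - 6.1630i


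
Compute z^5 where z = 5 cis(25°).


r^5 = 5^5 = 3125
n*theta = 5*25° = 125° = 125° (mod 360)
a = 3125*cos(125°) = -1792.4264
b = 3125*sin(125°) = 2559.8501

3125 cis(125°) = -1792.4264 + 2559.8501i


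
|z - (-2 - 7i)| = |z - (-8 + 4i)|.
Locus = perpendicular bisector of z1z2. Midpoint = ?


Equal distances means the locus is the perpendicular bisector of z1 and z2.
Midpoint = ((-2+(-8))/2, (-7+4)/2) = (-5.0000, -1.5000)

Perpendicular bisector through (-5.0000, -1.5000)


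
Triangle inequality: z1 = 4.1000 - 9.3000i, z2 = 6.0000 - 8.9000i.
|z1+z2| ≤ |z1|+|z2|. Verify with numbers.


|z1| = sqrt(4.1^2 + (-9.3)^2) = sqrt(103.3) = 10.1637
|z2| = sqrt(6^2 + (-8.9)^2) = sqrt(115.21) = 10.7336
z1+z2 = 10.1000 - 18.2000i
|z1+z2| = sqrt(433.25) = 20.8147
|z1|+|z2| = 10.1637 + 10.7336 = 20.8973

|z1+z2| = 20.8147 ≤ |z1|+|z2| = 20.8973 (verified)


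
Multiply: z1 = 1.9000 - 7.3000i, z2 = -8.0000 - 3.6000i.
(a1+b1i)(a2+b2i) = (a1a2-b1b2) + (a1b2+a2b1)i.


Real = 1.9*(-8) - (-7.3)*(-3.6) = -15.2 - 26.28 = -41.48
Imag = 1.9*(-3.6) - (8)*(-7.3) = -6.84 + 58.4 = 51.56

-41.4800 + 51.5600i


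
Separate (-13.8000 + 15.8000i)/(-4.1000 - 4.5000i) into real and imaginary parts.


Multiply by conjugate: (-13.8000 + 15.8000i)(-4.1000 + 4.5000i) / ((-4.1)^2 + (-4.5)^2)
Numerator real = -13.8*(-4.1) + 15.8*(-4.5) = -14.52
Numerator imag = 15.8*(-4.1) - (-13.8)*(-4.5) = -126.88
Denominator = 37.06
Re(z) = -14.52/37.06 = -0.3918
Im(z) = -126.88/37.06 = -3.4236

Re(z) = -0.3918, Im(z) = -3.4236


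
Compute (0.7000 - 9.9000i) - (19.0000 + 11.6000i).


Real: 0.7 - 19 = -18.3
Imag: -9.9 - 11.6 = -21.5

-18.3000 - 21.5000i


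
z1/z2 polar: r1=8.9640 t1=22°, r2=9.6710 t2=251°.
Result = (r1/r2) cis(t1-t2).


r = 8.9640 / 9.6710 = 0.9269
theta = 22° - 251° = -229° = 131° (mod 360)

0.9269 cis(131°)


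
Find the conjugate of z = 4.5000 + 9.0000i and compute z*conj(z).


z_bar = 4.5000 - 9.0000i
z*z_bar = 4.5^2 + 9^2 = 20.25 + 81 = 101.25

z_bar = 4.5000 - 9.0000i, z*z_bar = 101.25


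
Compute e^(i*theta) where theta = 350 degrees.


cos(350°) = 0.9848
sin(350°) = -0.1736

e^(i*350°) = 0.9848 - 0.1736i


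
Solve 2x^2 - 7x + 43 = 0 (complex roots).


disc = (-7)^2 - 4*2*43 = 49 - 344 = -295
sqrt(|disc|) = sqrt(295) = 17.1756
Real part = 7/(2*2) = 1.7500
Imag part = 17.1756/(2*2) = 4.2939

1.7500 ± 4.2939i


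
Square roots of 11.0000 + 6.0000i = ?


|z| = sqrt(121+36) = 12.5300
sqrt((|z|+a)/2) = sqrt((12.5300+11)/2) = sqrt(11.7650) = 3.4300
sqrt((|z|-a)/2) = sqrt((12.5300-11)/2) = sqrt(0.7650) = 0.8746

±(3.4300 + 0.8746i) i.e. 3.4300 + 0.8746i and -3.4300 - 0.8746i


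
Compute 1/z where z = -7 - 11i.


|z|^2 = 49+121 = 170
1/z = (-7 + 11i)/170

1/z = -0.0412 + 0.0647i


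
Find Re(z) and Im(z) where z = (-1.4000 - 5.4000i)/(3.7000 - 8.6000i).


Multiply by conjugate: (-1.4000 - 5.4000i)(3.7000 + 8.6000i) / (3.7^2 + (-8.6)^2)
Numerator real = -1.4*3.7 - (5.4)*(-8.6) = 41.26
Numerator imag = -5.4*3.7 - (-1.4)*(-8.6) = -32.02
Denominator = 87.65
Re(z) = 41.26/87.65 = 0.4707
Im(z) = -32.02/87.65 = -0.3653

Re(z) = 0.4707, Im(z) = -0.3653


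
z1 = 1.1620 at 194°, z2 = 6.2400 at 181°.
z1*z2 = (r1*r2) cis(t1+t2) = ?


r = 1.1620 * 6.2400 = 7.2509
theta = 194° + 181° = 375° = 15° (mod 360)

7.2509 cis(15°)


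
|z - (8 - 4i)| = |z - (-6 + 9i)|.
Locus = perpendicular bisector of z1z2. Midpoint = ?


Equal distances means the locus is the perpendicular bisector of z1 and z2.
Midpoint = ((8+(-6))/2, (-4+9)/2) = (1.0000, 2.5000)

Perpendicular bisector through (1.0000, 2.5000)


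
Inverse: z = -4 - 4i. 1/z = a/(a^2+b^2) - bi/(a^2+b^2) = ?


|z|^2 = 16+16 = 32
1/z = (-4 + 4i)/32

1/z = -0.1250 + 0.1250i


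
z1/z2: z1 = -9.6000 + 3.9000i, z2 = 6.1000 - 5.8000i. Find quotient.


Conjugate of z2 = 6.1000 + 5.8000i
Numerator: (-9.6000 + 3.9000i)(6.1000 + 5.8000i) = -81.1800 - 31.8900i
Denominator: 6.1^2 + (-5.8)^2 = 70.85
Result = (-81.1800 - 31.8900i)/70.85

-1.1458 - 0.4501i


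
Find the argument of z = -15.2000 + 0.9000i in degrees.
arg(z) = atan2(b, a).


Re = -15.2, Im = 0.9
arg = atan2(0.9, -15.2) = 176.6114 degrees

arg(z) = 176.6114 degrees


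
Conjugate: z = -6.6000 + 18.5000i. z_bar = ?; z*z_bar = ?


z_bar = -6.6000 - 18.5000i
z*z_bar = (-6.6)^2 + 18.5^2 = 43.56 + 342.25 = 385.81

z_bar = -6.6000 - 18.5000i, z*z_bar = 385.81


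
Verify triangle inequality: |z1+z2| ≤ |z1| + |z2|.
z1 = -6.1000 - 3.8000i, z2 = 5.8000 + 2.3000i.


|z1| = sqrt((-6.1)^2 + (-3.8)^2) = sqrt(51.65) = 7.1868
|z2| = sqrt(5.8^2 + 2.3^2) = sqrt(38.93) = 6.2394
z1+z2 = -0.3000 - 1.5000i
|z1+z2| = sqrt(2.34) = 1.5297
|z1|+|z2| = 7.1868 + 6.2394 = 13.4262

|z1+z2| = 1.5297 ≤ |z1|+|z2| = 13.4262 (verified)


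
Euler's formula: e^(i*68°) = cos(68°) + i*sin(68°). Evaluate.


cos(68°) = 0.3746
sin(68°) = 0.9272

e^(i*68°) = 0.3746 + 0.9272i


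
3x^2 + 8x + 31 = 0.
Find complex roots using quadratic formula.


disc = 8^2 - 4*3*31 = 64 - 372 = -308
sqrt(|disc|) = sqrt(308) = 17.5499
Real part = -8/(2*3) = -1.3333
Imag part = 17.5499/(2*3) = 2.9250

-1.3333 ± 2.9250i


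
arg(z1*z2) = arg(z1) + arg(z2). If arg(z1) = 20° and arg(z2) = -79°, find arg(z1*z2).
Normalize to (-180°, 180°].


arg(z1*z2) = 20° - 79° = -59°
Normalized to (-180°, 180°]: -59°

-59°


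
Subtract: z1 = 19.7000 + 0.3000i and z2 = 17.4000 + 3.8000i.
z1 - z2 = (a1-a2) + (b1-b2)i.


Real: 19.7 - 17.4 = 2.3
Imag: 0.3 - 3.8 = -3.5

2.3000 - 3.5000i


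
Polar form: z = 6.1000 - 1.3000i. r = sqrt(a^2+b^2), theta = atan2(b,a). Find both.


r = sqrt(37.21+1.69) = sqrt(38.9) = 6.2370
theta = atan2(-1.3, 6.1) = -12.0306 degrees

r = 6.2370, theta = -12.0306 degrees


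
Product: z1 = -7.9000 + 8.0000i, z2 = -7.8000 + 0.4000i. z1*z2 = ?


Real = -7.9*(-7.8) - 8*0.4 = 61.62 - 3.2 = 58.42
Imag = -7.9*0.4 - (7.8)*8 = -3.16 - (62.4) = -65.56

58.4200 - 65.5600i


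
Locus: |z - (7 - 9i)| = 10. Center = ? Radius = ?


|z - z0| = r is a circle with center z0 and radius r.
Center = (7, -9), radius = 10

Circle with center (7, -9) and radius 10


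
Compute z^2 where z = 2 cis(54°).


r^2 = 2^2 = 4
n*theta = 2*54° = 108° = 108° (mod 360)
a = 4*cos(108°) = -1.2361
b = 4*sin(108°) = 3.8042

4 cis(108°) = -1.2361 + 3.8042i


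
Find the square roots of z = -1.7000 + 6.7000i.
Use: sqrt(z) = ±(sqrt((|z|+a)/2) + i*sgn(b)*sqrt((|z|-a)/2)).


|z| = sqrt(2.89+44.89) = 6.9123
sqrt((|z|+a)/2) = sqrt((6.9123+(-1.7))/2) = sqrt(2.6062) = 1.6144
sqrt((|z|-a)/2) = sqrt((6.9123-(-1.7))/2) = sqrt(4.3062) = 2.0751

±(1.6144 + 2.0751i) i.e. 1.6144 + 2.0751i and -1.6144 - 2.0751i


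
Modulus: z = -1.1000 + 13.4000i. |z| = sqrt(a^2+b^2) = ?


|z| = sqrt((-1.1)^2 + 13.4^2) = sqrt(1.21 + 179.56) = sqrt(180.77) = 13.4451

|z| = 13.4451


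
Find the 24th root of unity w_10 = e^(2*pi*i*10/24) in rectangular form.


Angle = 360*10/24 = 150°
a = cos(150°) = -0.8660
b = sin(150°) = 0.5000

-0.8660 + 0.5000i


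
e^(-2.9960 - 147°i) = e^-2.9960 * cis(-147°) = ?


e^-2.9960 = 0.0500
cos(-147°) = -0.8387
sin(-147°) = -0.5446
Real = 0.0500*(-0.8387) = -0.0419
Imag = 0.0500*(-0.5446) = -0.0272

-0.0419 - 0.0272i


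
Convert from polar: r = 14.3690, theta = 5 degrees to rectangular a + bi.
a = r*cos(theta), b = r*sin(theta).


a = 14.3690*cos(5°) = 14.3690*0.99619 = 14.3143
b = 14.3690*sin(5°) = 14.3690*0.087156 = 1.2523

14.3143 + 1.2523i


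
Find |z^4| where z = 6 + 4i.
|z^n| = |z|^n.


|z| = sqrt(36+16) = sqrt(52) = 7.2111
|z^4| = |z|^4 = (sqrt(52))^4 = 52^2 = 2704

|z^4| = 2704


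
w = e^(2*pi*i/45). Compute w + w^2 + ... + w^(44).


With w = e^(2*pi*i/45), all 45 of the 45th roots of unity w^0 = 1, w, ..., w^(44) sum to 0: 1 + w + ... + w^(44) = (1 - w^45)/(1 - w) = 0 since w^45 = 1, w ≠ 1.
Removing the root 1: w + w^2 + ... + w^(44) = 0 - 1 = -1

Sum = -1


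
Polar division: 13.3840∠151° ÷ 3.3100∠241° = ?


r = 13.3840 / 3.3100 = 4.0435
theta = 151° - 241° = -90° = 270° (mod 360)

4.0435 cis(270°)


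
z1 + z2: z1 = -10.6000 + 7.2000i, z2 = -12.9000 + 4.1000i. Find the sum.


Real: -10.6 - 12.9 = -23.5
Imag: 7.2 + 4.1 = 11.3

-23.5000 + 11.3000i


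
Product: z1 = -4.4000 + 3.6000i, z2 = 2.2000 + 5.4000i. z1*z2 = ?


Real = -4.4*2.2 - 3.6*5.4 = -9.68 - 19.44 = -29.12
Imag = -4.4*5.4 + 2.2*3.6 = -23.76 + 7.92 = -15.84

-29.1200 - 15.8400i


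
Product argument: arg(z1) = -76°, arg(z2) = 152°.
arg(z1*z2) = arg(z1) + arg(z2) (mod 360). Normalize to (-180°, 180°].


arg(z1*z2) = -76° + 152° = 76°
Normalized to (-180°, 180°]: 76°

76°


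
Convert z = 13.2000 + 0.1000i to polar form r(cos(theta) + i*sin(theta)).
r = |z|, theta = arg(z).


r = sqrt(174.24+0.01) = sqrt(174.25) = 13.2004
theta = atan2(0.1, 13.2) = 0.4341 degrees

r = 13.2004, theta = 0.4341 degrees


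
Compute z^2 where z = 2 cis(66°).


r^2 = 2^2 = 4
n*theta = 2*66° = 132° = 132° (mod 360)
a = 4*cos(132°) = -2.6765
b = 4*sin(132°) = 2.9726

4 cis(132°) = -2.6765 + 2.9726i


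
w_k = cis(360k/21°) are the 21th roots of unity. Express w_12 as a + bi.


Angle = 360*12/21 = 205.7143°
a = cos(205.7143°) = -0.9010
b = sin(205.7143°) = -0.4339

-0.9010 - 0.4339i


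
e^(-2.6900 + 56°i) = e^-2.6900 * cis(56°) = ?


e^-2.6900 = 0.0679
cos(56°) = 0.5592
sin(56°) = 0.829
Real = 0.0679*0.5592 = 0.0380
Imag = 0.0679*0.829 = 0.0563

0.0380 + 0.0563i


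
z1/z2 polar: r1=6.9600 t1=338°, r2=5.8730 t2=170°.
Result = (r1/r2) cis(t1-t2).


r = 6.9600 / 5.8730 = 1.1851
theta = 338° - 170° = 168° = 168° (mod 360)

1.1851 cis(168°)


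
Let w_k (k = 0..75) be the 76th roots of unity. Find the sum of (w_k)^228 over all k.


The roots are w_k = w^k with w = e^(2*pi*i/76), and (w^k)^228 = (w^228)^k.
So S = 1 + u + u^2 + ... + u^(75) with u = w^228.
228 = 3*76 + 0, so 228 is a multiple of 76 and u = (w^76)^3 = 1.
Every one of the 76 terms equals 1: S = 76

S = 76


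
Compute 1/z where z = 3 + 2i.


|z|^2 = 9+4 = 13
1/z = (3 - 2i)/13

1/z = 0.2308 - 0.1538i


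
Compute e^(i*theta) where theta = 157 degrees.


cos(157°) = -0.9205
sin(157°) = 0.3907

e^(i*157°) = -0.9205 + 0.3907i


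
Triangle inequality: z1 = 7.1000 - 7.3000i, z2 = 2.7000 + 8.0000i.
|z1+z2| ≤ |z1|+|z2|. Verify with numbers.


|z1| = sqrt(7.1^2 + (-7.3)^2) = sqrt(103.7) = 10.1833
|z2| = sqrt(2.7^2 + 8^2) = sqrt(71.29) = 8.4433
z1+z2 = 9.8000 + 0.7000i
|z1+z2| = sqrt(96.53) = 9.8250
|z1|+|z2| = 10.1833 + 8.4433 = 18.6266

|z1+z2| = 9.8250 ≤ |z1|+|z2| = 18.6266 (verified)


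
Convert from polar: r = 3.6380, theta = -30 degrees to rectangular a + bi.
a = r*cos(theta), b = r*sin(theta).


a = 3.6380*cos(-30°) = 3.6380*0.86603 = 3.1506
b = 3.6380*sin(-30°) = 3.6380*(-0.5) = -1.8190

3.1506 - 1.8190i


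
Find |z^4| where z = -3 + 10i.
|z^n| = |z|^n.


|z| = sqrt(9+100) = sqrt(109) = 10.4403
|z^4| = |z|^4 = (sqrt(109))^4 = 109^2 = 11881

|z^4| = 11881


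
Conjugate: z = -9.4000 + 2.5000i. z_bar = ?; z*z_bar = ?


z_bar = -9.4000 - 2.5000i
z*z_bar = (-9.4)^2 + 2.5^2 = 88.36 + 6.25 = 94.61

z_bar = -9.4000 - 2.5000i, z*z_bar = 94.61


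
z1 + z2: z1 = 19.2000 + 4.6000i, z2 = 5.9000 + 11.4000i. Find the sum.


Real: 19.2 + 5.9 = 25.1
Imag: 4.6 + 11.4 = 16

25.1000 + 16.0000i


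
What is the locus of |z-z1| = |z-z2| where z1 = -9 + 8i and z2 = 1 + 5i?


Equal distances means the locus is the perpendicular bisector of z1 and z2.
Midpoint = ((-9+1)/2, (8+5)/2) = (-4.0000, 6.5000)

Perpendicular bisector through (-4.0000, 6.5000)


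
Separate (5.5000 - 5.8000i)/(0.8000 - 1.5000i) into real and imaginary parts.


Multiply by conjugate: (5.5000 - 5.8000i)(0.8000 + 1.5000i) / (0.8^2 + (-1.5)^2)
Numerator real = 5.5*0.8 - (5.8)*(-1.5) = 13.1
Numerator imag = -5.8*0.8 - 5.5*(-1.5) = 3.61
Denominator = 2.89
Re(z) = 13.1/2.89 = 4.5329
Im(z) = 3.61/2.89 = 1.2491

Re(z) = 4.5329, Im(z) = 1.2491


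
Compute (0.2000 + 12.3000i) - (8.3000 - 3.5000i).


Real: 0.2 - 8.3 = -8.1
Imag: 12.3 + 3.5 = 15.8

-8.1000 + 15.8000i


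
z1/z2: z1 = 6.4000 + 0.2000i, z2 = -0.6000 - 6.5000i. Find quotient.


Conjugate of z2 = -0.6000 + 6.5000i
Numerator: (6.4000 + 0.2000i)(-0.6000 + 6.5000i) = -5.1400 + 41.4800i
Denominator: (-0.6)^2 + (-6.5)^2 = 42.61
Result = (-5.1400 + 41.4800i)/42.61

-0.1206 + 0.9735i


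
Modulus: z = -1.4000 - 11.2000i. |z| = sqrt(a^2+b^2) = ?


|z| = sqrt((-1.4)^2 + (-11.2)^2) = sqrt(1.96 + 125.44) = sqrt(127.4) = 11.2872

|z| = 11.2872


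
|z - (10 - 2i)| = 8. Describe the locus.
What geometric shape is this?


|z - z0| = r is a circle with center z0 and radius r.
Center = (10, -2), radius = 8

Circle with center (10, -2) and radius 8


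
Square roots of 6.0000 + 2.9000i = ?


|z| = sqrt(36+8.41) = 6.6641
sqrt((|z|+a)/2) = sqrt((6.6641+6)/2) = sqrt(6.3320) = 2.5164
sqrt((|z|-a)/2) = sqrt((6.6641-6)/2) = sqrt(0.3320) = 0.5762

±(2.5164 + 0.5762i) i.e. 2.5164 + 0.5762i and -2.5164 - 0.5762i


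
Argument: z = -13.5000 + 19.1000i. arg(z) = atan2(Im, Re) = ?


Re = -13.5, Im = 19.1
arg = atan2(19.1, -13.5) = 125.2529 degrees

arg(z) = 125.2529 degrees


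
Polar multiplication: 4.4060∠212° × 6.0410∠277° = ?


r = 4.4060 * 6.0410 = 26.6166
theta = 212° + 277° = 489° = 129° (mod 360)

26.6166 cis(129°)


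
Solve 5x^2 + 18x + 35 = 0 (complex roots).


disc = 18^2 - 4*5*35 = 324 - 700 = -376
sqrt(|disc|) = sqrt(376) = 19.3907
Real part = -18/(2*5) = -1.8000
Imag part = 19.3907/(2*5) = 1.9391

-1.8000 ± 1.9391i


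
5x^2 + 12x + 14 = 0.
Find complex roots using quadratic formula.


disc = 12^2 - 4*5*14 = 144 - 280 = -136
sqrt(|disc|) = sqrt(136) = 11.6619
Real part = -12/(2*5) = -1.2000
Imag part = 11.6619/(2*5) = 1.1662

-1.2000 ± 1.1662i


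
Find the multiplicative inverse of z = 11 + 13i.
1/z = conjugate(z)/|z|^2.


|z|^2 = 121+169 = 290
1/z = (11 - 13i)/290

1/z = 0.0379 - 0.0448i


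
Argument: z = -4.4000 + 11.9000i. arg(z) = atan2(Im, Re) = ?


Re = -4.4, Im = 11.9
arg = atan2(11.9, -4.4) = 110.2918 degrees

arg(z) = 110.2918 degrees


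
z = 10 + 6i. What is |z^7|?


|z| = sqrt(100+36) = sqrt(136) = 11.6619
|z^7| = |z|^7 = (sqrt(136))^7 = 136^3 * sqrt(136) = 2515456*sqrt(136)

|z^7| = 2515456*sqrt(136) ≈ 29335005.8592


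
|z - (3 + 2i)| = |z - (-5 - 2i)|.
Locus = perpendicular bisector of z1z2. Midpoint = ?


Equal distances means the locus is the perpendicular bisector of z1 and z2.
Midpoint = ((3+(-5))/2, (2+(-2))/2) = (-1.0000, 0)

Perpendicular bisector through (-1.0000, 0)


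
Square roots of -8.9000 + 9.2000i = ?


|z| = sqrt(79.21+84.64) = 12.8004
sqrt((|z|+a)/2) = sqrt((12.8004+(-8.9))/2) = sqrt(1.9502) = 1.3965
sqrt((|z|-a)/2) = sqrt((12.8004-(-8.9))/2) = sqrt(10.8502) = 3.2940

±(1.3965 + 3.2940i) i.e. 1.3965 + 3.2940i and -1.3965 - 3.2940i


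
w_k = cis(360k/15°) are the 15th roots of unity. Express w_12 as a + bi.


Angle = 360*12/15 = 288°
a = cos(288°) = 0.3090
b = sin(288°) = -0.9511

0.3090 - 0.9511i


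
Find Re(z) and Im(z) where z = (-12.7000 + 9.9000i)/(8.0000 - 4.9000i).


Multiply by conjugate: (-12.7000 + 9.9000i)(8.0000 + 4.9000i) / (8^2 + (-4.9)^2)
Numerator real = -12.7*8 + 9.9*(-4.9) = -150.11
Numerator imag = 9.9*8 - (-12.7)*(-4.9) = 16.97
Denominator = 88.01
Re(z) = -150.11/88.01 = -1.7056
Im(z) = 16.97/88.01 = 0.1928

Re(z) = -1.7056, Im(z) = 0.1928


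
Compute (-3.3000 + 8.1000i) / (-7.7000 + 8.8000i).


Conjugate of z2 = -7.7000 - 8.8000i
Numerator: (-3.3000 + 8.1000i)(-7.7000 - 8.8000i) = 96.6900 - 33.3300i
Denominator: (-7.7)^2 + 8.8^2 = 136.73
Result = (96.6900 - 33.3300i)/136.73

0.7072 - 0.2438i


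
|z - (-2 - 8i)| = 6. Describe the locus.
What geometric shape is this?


|z - z0| = r is a circle with center z0 and radius r.
Center = (-2, -8), radius = 6

Circle with center (-2, -8) and radius 6


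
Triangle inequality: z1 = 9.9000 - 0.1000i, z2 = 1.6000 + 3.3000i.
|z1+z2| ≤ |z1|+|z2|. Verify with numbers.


|z1| = sqrt(9.9^2 + (-0.1)^2) = sqrt(98.02) = 9.9005
|z2| = sqrt(1.6^2 + 3.3^2) = sqrt(13.45) = 3.6674
z1+z2 = 11.5000 + 3.2000i
|z1+z2| = sqrt(142.49) = 11.9369
|z1|+|z2| = 9.9005 + 3.6674 = 13.5679

|z1+z2| = 11.9369 ≤ |z1|+|z2| = 13.5679 (verified)


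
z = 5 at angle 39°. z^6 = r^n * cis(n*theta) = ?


r^6 = 5^6 = 15625
n*theta = 6*39° = 234° = 234° (mod 360)
a = 15625*cos(234°) = -9184.1446
b = 15625*sin(234°) = -12640.8905

15625 cis(234°) = -9184.1446 - 12640.8905i


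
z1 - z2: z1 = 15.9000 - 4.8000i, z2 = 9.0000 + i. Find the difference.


Real: 15.9 - 9 = 6.9
Imag: -4.8 - 1 = -5.8

6.9000 - 5.8000i


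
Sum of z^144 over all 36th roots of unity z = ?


The roots are w_k = w^k with w = e^(2*pi*i/36), and (w^k)^144 = (w^144)^k.
So S = 1 + u + u^2 + ... + u^(35) with u = w^144.
144 = 4*36 + 0, so 144 is a multiple of 36 and u = (w^36)^4 = 1.
Every one of the 36 terms equals 1: S = 36

S = 36


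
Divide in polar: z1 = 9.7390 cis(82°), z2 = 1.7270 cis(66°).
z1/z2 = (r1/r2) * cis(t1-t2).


r = 9.7390 / 1.7270 = 5.6393
theta = 82° - 66° = 16° = 16° (mod 360)

5.6393 cis(16°)


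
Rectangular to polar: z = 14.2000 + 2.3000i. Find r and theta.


r = sqrt(201.64+5.29) = sqrt(206.93) = 14.3851
theta = atan2(2.3, 14.2) = 9.2004 degrees

r = 14.3851, theta = 9.2004 degrees


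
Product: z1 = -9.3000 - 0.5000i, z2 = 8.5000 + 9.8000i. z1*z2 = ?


Real = -9.3*8.5 - (-0.5)*9.8 = -79.05 - (-4.9) = -74.15
Imag = -9.3*9.8 + 8.5*(-0.5) = -91.14 - (4.25) = -95.39

-74.1500 - 95.3900i


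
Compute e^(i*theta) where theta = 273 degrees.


cos(273°) = 0.0523
sin(273°) = -0.9986

e^(i*273°) = 0.0523 - 0.9986i


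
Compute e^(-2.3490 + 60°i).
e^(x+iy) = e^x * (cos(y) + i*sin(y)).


e^-2.3490 = 0.09546
cos(60°) = 0.5
sin(60°) = 0.866
Real = 0.09546*0.5 = 0.0477
Imag = 0.09546*0.866 = 0.0827

0.0477 + 0.0827i


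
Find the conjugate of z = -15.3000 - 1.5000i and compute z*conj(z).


z_bar = -15.3000 + 1.5000i
z*z_bar = (-15.3)^2 + (-1.5)^2 = 234.09 + 2.25 = 236.34

z_bar = -15.3000 + 1.5000i, z*z_bar = 236.34


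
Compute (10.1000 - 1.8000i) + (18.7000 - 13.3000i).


Real: 10.1 + 18.7 = 28.8
Imag: -1.8 - 13.3 = -15.1

28.8000 - 15.1000i


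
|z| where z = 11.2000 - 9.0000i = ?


|z| = sqrt(11.2^2 + (-9)^2) = sqrt(125.44 + 81) = sqrt(206.44) = 14.3680

|z| = 14.3680


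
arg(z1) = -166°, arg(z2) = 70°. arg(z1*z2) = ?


arg(z1*z2) = -166° + 70° = -96°
Normalized to (-180°, 180°]: -96°

-96°


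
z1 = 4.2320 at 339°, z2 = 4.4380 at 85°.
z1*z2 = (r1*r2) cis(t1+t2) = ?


r = 4.2320 * 4.4380 = 18.7816
theta = 339° + 85° = 424° = 64° (mod 360)

18.7816 cis(64°)


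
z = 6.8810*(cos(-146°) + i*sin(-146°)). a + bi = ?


a = 6.8810*cos(-146°) = 6.8810*(-0.82904) = -5.7046
b = 6.8810*sin(-146°) = 6.8810*(-0.55919) = -3.8478

-5.7046 - 3.8478i


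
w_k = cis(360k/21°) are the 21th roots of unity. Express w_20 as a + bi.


Angle = 360*20/21 = 342.8571°
a = cos(342.8571°) = 0.9556
b = sin(342.8571°) = -0.2948

0.9556 - 0.2948i


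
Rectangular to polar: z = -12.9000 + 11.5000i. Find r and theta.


r = sqrt(166.41+132.25) = sqrt(298.66) = 17.2818
theta = atan2(11.5, -12.9) = 138.2839 degrees

r = 17.2818, theta = 138.2839 degrees


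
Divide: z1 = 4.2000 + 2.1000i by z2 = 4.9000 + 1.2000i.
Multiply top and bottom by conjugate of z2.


Conjugate of z2 = 4.9000 - 1.2000i
Numerator: (4.2000 + 2.1000i)(4.9000 - 1.2000i) = 23.1000 + 5.2500i
Denominator: 4.9^2 + 1.2^2 = 25.45
Result = (23.1000 + 5.2500i)/25.45

0.9077 + 0.2063i


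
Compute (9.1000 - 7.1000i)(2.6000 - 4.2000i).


Real = 9.1*2.6 - (-7.1)*(-4.2) = 23.66 - 29.82 = -6.16
Imag = 9.1*(-4.2) + 2.6*(-7.1) = -38.22 - (18.46) = -56.68

-6.1600 - 56.6800i


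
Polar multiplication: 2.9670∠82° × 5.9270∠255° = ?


r = 2.9670 * 5.9270 = 17.5854
theta = 82° + 255° = 337° = 337° (mod 360)

17.5854 cis(337°)


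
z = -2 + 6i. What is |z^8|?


|z| = sqrt(4+36) = sqrt(40) = 6.3246
|z^8| = |z|^8 = (sqrt(40))^8 = 40^4 = 2560000

|z^8| = 2560000


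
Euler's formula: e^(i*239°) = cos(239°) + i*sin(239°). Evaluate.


cos(239°) = -0.5150
sin(239°) = -0.8572

e^(i*239°) = -0.5150 - 0.8572i


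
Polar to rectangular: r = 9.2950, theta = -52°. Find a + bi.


a = 9.2950*cos(-52°) = 9.2950*0.61566 = 5.7226
b = 9.2950*sin(-52°) = 9.2950*(-0.78801) = -7.3246

5.7226 - 7.3246i


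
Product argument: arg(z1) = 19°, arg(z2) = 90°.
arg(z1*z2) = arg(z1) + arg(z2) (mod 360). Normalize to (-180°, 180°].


arg(z1*z2) = 19° + 90° = 109°
Normalized to (-180°, 180°]: 109°

109°


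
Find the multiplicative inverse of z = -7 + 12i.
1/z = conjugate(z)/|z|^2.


|z|^2 = 49+144 = 193
1/z = (-7 - 12i)/193

1/z = -0.0363 - 0.0622i


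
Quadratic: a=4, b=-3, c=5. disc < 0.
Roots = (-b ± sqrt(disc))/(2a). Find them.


disc = (-3)^2 - 4*4*5 = 9 - 80 = -71
sqrt(|disc|) = sqrt(71) = 8.4261
Real part = 3/(2*4) = 0.3750
Imag part = 8.4261/(2*4) = 1.0533

0.3750 ± 1.0533i


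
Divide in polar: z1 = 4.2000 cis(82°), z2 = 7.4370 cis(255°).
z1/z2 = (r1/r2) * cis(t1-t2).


r = 4.2000 / 7.4370 = 0.5647
theta = 82° - 255° = -173° = 187° (mod 360)

0.5647 cis(187°)


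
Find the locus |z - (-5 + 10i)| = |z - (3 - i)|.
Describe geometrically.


Equal distances means the locus is the perpendicular bisector of z1 and z2.
Midpoint = ((-5+3)/2, (10+(-1))/2) = (-1.0000, 4.5000)

Perpendicular bisector through (-1.0000, 4.5000)


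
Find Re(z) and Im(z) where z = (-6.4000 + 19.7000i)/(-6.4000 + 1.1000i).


Multiply by conjugate: (-6.4000 + 19.7000i)(-6.4000 - 1.1000i) / ((-6.4)^2 + 1.1^2)
Numerator real = -6.4*(-6.4) + 19.7*1.1 = 62.63
Numerator imag = 19.7*(-6.4) - (-6.4)*1.1 = -119.04
Denominator = 42.17
Re(z) = 62.63/42.17 = 1.4852
Im(z) = -119.04/42.17 = -2.8229

Re(z) = 1.4852, Im(z) = -2.8229


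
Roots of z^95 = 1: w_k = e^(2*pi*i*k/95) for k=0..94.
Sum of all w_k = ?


The sum of all 95th roots of unity is 0.
Geometric series: (1 - w^95)/(1 - w) = (1-1)/(1-w) = 0 since w^95 = 1, w ≠ 1.
Alternatively: coefficient of z^94 in z^95 - 1 is 0.

0


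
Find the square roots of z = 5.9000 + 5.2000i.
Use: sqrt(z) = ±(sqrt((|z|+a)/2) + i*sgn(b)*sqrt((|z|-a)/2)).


|z| = sqrt(34.81+27.04) = 7.8645
sqrt((|z|+a)/2) = sqrt((7.8645+5.9)/2) = sqrt(6.8822) = 2.6234
sqrt((|z|-a)/2) = sqrt((7.8645-5.9)/2) = sqrt(0.9822) = 0.9911

±(2.6234 + 0.9911i) i.e. 2.6234 + 0.9911i and -2.6234 - 0.9911i


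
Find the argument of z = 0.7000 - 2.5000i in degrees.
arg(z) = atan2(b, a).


Re = 0.7, Im = -2.5
arg = atan2(-2.5, 0.7) = -74.3578 degrees

arg(z) = -74.3578 degrees


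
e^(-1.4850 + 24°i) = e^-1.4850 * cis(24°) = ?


e^-1.4850 = 0.2265
cos(24°) = 0.9135
sin(24°) = 0.4067
Real = 0.2265*0.9135 = 0.2069
Imag = 0.2265*0.4067 = 0.0921

0.2069 + 0.0921i


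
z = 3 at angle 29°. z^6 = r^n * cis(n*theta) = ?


r^6 = 3^6 = 729
n*theta = 6*29° = 174° = 174° (mod 360)
a = 729*cos(174°) = -725.0065
b = 729*sin(174°) = 76.2012

729 cis(174°) = -725.0065 + 76.2012i


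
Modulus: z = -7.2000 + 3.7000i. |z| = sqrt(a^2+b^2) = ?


|z| = sqrt((-7.2)^2 + 3.7^2) = sqrt(51.84 + 13.69) = sqrt(65.53) = 8.0951

|z| = 8.0951


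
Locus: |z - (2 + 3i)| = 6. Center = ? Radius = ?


|z - z0| = r is a circle with center z0 and radius r.
Center = (2, 3), radius = 6

Circle with center (2, 3) and radius 6


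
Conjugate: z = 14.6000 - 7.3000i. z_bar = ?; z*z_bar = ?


z_bar = 14.6000 + 7.3000i
z*z_bar = 14.6^2 + (-7.3)^2 = 213.16 + 53.29 = 266.45

z_bar = 14.6000 + 7.3000i, z*z_bar = 266.45


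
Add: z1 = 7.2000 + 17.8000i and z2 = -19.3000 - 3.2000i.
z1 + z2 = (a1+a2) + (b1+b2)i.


Real: 7.2 - 19.3 = -12.1
Imag: 17.8 - 3.2 = 14.6

-12.1000 + 14.6000i


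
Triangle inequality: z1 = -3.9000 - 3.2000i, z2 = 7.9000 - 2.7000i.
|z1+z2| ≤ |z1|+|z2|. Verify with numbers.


|z1| = sqrt((-3.9)^2 + (-3.2)^2) = sqrt(25.45) = 5.0448
|z2| = sqrt(7.9^2 + (-2.7)^2) = sqrt(69.7) = 8.3487
z1+z2 = 4.0000 - 5.9000i
|z1+z2| = sqrt(50.81) = 7.1281
|z1|+|z2| = 5.0448 + 8.3487 = 13.3935

|z1+z2| = 7.1281 ≤ |z1|+|z2| = 13.3935 (verified)


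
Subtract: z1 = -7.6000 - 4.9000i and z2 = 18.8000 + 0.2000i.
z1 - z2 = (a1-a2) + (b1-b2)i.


Real: -7.6 - 18.8 = -26.4
Imag: -4.9 - 0.2 = -5.1

-26.4000 - 5.1000i


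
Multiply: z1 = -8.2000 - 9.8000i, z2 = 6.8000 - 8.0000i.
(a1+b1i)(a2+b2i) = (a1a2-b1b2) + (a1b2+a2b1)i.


Real = -8.2*6.8 - (-9.8)*(-8) = -55.76 - 78.4 = -134.16
Imag = -8.2*(-8) + 6.8*(-9.8) = 65.6 - (66.64) = -1.04

-134.1600 - 1.0400i


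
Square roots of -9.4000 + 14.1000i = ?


|z| = sqrt(88.36+198.81) = 16.9461
sqrt((|z|+a)/2) = sqrt((16.9461+(-9.4))/2) = sqrt(3.7730) = 1.9424
sqrt((|z|-a)/2) = sqrt((16.9461-(-9.4))/2) = sqrt(13.1730) = 3.6295

±(1.9424 + 3.6295i) i.e. 1.9424 + 3.6295i and -1.9424 - 3.6295i


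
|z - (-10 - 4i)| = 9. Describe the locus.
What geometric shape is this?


|z - z0| = r is a circle with center z0 and radius r.
Center = (-10, -4), radius = 9

Circle with center (-10, -4) and radius 9


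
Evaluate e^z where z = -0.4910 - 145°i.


e^-0.4910 = 0.6120
cos(-145°) = -0.81915
sin(-145°) = -0.5736
Real = 0.6120*(-0.81915) = -0.5013
Imag = 0.6120*(-0.5736) = -0.3510

-0.5013 - 0.3510i


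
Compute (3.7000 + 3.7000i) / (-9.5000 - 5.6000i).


Conjugate of z2 = -9.5000 + 5.6000i
Numerator: (3.7000 + 3.7000i)(-9.5000 + 5.6000i) = -55.8700 - 14.4300i
Denominator: (-9.5)^2 + (-5.6)^2 = 121.61
Result = (-55.8700 - 14.4300i)/121.61

-0.4594 - 0.1187i


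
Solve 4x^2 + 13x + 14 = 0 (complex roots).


disc = 13^2 - 4*4*14 = 169 - 224 = -55
sqrt(|disc|) = sqrt(55) = 7.4162
Real part = -13/(2*4) = -1.6250
Imag part = 7.4162/(2*4) = 0.9270

-1.6250 ± 0.9270i
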